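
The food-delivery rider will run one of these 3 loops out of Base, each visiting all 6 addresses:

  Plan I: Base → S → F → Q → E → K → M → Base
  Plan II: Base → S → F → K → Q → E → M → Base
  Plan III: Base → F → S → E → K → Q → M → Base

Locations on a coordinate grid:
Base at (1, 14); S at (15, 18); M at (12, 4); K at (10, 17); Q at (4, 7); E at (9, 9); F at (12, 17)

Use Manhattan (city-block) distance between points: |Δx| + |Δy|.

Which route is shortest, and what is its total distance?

Plan I: 18 + 4 + 18 + 7 + 9 + 15 + 21 = 92
Plan II: 18 + 4 + 2 + 16 + 7 + 8 + 21 = 76
Plan III: 14 + 4 + 15 + 9 + 16 + 11 + 21 = 90

76 — Plan II is the shortest.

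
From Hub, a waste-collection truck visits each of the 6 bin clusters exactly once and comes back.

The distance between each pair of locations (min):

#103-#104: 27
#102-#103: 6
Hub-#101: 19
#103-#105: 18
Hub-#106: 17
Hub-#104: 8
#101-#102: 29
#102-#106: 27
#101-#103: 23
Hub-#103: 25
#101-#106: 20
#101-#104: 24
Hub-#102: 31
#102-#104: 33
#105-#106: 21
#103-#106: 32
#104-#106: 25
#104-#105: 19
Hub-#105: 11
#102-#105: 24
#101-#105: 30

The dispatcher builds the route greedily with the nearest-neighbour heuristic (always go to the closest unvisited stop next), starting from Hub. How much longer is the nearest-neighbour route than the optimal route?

From Hub: #104=8, #105=11, #106=17, #101=19, #103=25, #102=31 → choose #104 (8).
From #104: #105=19, #101=24, #106=25, #103=27, #102=33 → choose #105 (19).
From #105: #103=18, #106=21, #102=24, #101=30 → choose #103 (18).
From #103: #102=6, #101=23, #106=32 → choose #102 (6).
From #102: #106=27, #101=29 → choose #106 (27).
From #106: #101=20 → choose #101 (20).
NN route Hub → #104 → #105 → #103 → #102 → #106 → #101 → Hub costs 117.
Optimal: Hub → #104 → #101 → #106 → #102 → #103 → #105 → Hub costs 114 (by enumerating all 360 distinct tours).
Excess = 117 − 114 = 3.

3 min longer than the optimal tour.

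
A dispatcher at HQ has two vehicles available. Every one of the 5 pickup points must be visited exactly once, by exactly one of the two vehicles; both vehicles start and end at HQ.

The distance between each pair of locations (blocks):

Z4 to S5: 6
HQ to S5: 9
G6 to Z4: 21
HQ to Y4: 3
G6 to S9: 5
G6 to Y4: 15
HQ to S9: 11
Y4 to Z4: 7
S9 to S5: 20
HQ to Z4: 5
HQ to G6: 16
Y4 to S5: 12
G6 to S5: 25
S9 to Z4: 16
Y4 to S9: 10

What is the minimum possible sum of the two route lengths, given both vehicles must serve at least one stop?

Minimum combined distance: 54 blocks.

Check every non-empty split of the stops between the two vehicles; for each half take its own optimal tour:
  {G6} + {Y4, S9, Z4, S5}: 32 + 43 = 75
  {Y4} + {G6, S9, Z4, S5}: 6 + 52 = 58
  {G6, Y4} + {S9, Z4, S5}: 34 + 42 = 76
  {S9} + {G6, Y4, Z4, S5}: 22 + 53 = 75
  {G6, S9} + {Y4, Z4, S5}: 32 + 25 = 57
  {Y4, S9} + {G6, Z4, S5}: 24 + 52 = 76
  … (15 splits in total)
  {G6, Y4, S9} + {Z4, S5}: 34 + 20 = 54  ← best
Best: vehicle 1 HQ → G6 → S9 → Y4 → HQ = 34; vehicle 2 HQ → Z4 → S5 → HQ = 20; combined 54.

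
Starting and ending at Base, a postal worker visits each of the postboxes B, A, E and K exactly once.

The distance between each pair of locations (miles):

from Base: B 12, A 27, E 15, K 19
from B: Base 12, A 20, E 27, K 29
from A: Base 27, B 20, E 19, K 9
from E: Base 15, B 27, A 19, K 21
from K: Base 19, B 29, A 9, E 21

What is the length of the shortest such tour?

Minimum total distance: 77 miles.

With 4 stops there are 4!/2 = 12 distinct round trips (a route and its reverse cost the same).
Base-B-A-E-K-Base: 12+20+19+21+19 = 91
Base-B-A-K-E-Base: 12+20+9+21+15 = 77
Base-B-E-A-K-Base: 12+27+19+9+19 = 86
Base-B-E-K-A-Base: 12+27+21+9+27 = 96
Base-B-K-A-E-Base: 12+29+9+19+15 = 84
Base-B-K-E-A-Base: 12+29+21+19+27 = 108
Base-A-B-E-K-Base: 27+20+27+21+19 = 114
Base-A-B-K-E-Base: 27+20+29+21+15 = 112
Base-A-E-B-K-Base: 27+19+27+29+19 = 121
Base-A-K-B-E-Base: 27+9+29+27+15 = 107
Base-E-B-A-K-Base: 15+27+20+9+19 = 90
Base-E-A-B-K-Base: 15+19+20+29+19 = 102
The minimum is 77.
One optimal route: Base → B → A → K → E → Base (or its reverse).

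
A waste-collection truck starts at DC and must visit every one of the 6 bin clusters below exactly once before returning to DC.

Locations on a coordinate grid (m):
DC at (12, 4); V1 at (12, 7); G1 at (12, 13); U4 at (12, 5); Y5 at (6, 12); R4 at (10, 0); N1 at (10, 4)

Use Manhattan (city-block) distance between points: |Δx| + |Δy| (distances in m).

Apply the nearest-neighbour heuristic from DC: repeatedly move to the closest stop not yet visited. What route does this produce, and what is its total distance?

Nearest-neighbour total = 48 m; route DC → U4 → V1 → N1 → R4 → G1 → Y5 → DC.

DC → [U4:1 / N1:2 / V1:3 / R4:6 / G1:9 / Y5:14] → U4 (1)
U4 → [V1:2 / N1:3 / R4:7 / G1:8 / Y5:13] → V1 (2)
V1 → [N1:5 / G1:6 / R4:9 / Y5:11] → N1 (5)
N1 → [R4:4 / G1:11 / Y5:12] → R4 (4)
R4 → [G1:15 / Y5:16] → G1 (15)
G1 → [Y5:7] → Y5 (7)
Return Y5→DC: 14.
Total = 1 + 2 + 5 + 4 + 15 + 7 + 14 = 48.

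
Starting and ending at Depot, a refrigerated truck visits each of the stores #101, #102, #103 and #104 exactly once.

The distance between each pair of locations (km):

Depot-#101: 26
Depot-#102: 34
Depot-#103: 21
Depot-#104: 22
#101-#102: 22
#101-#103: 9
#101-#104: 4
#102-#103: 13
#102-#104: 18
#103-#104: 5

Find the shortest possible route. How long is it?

Minimum total distance: 82 km.

Depot-#101-#102-#103-#104-Depot: 26+22+13+5+22 = 88
Depot-#101-#102-#104-#103-Depot: 26+22+18+5+21 = 92
Depot-#101-#103-#102-#104-Depot: 26+9+13+18+22 = 88
Depot-#101-#103-#104-#102-Depot: 26+9+5+18+34 = 92
Depot-#101-#104-#102-#103-Depot: 26+4+18+13+21 = 82
Depot-#101-#104-#103-#102-Depot: 26+4+5+13+34 = 82
Depot-#102-#101-#103-#104-Depot: 34+22+9+5+22 = 92
Depot-#102-#101-#104-#103-Depot: 34+22+4+5+21 = 86
Depot-#102-#103-#101-#104-Depot: 34+13+9+4+22 = 82
Depot-#102-#104-#101-#103-Depot: 34+18+4+9+21 = 86
Depot-#103-#101-#102-#104-Depot: 21+9+22+18+22 = 92
Depot-#103-#102-#101-#104-Depot: 21+13+22+4+22 = 82
The minimum is 82.
One optimal route: Depot → #101 → #104 → #102 → #103 → Depot (or its reverse).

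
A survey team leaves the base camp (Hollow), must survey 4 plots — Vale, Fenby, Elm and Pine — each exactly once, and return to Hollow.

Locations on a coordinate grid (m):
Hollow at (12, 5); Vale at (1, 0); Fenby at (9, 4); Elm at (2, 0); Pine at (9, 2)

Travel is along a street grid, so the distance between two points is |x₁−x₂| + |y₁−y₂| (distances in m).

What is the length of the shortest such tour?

Shortest round trip = 32 m.

With 4 stops there are 4!/2 = 12 distinct round trips (a route and its reverse cost the same).
Hollow → Vale → Fenby → Elm → Pine → Hollow: 16+12+11+9+6 = 54
Hollow → Vale → Fenby → Pine → Elm → Hollow: 16+12+2+9+15 = 54
Hollow → Vale → Elm → Fenby → Pine → Hollow: 16+1+11+2+6 = 36
Hollow → Vale → Elm → Pine → Fenby → Hollow: 16+1+9+2+4 = 32
Hollow → Vale → Pine → Fenby → Elm → Hollow: 16+10+2+11+15 = 54
Hollow → Vale → Pine → Elm → Fenby → Hollow: 16+10+9+11+4 = 50
Hollow → Fenby → Vale → Elm → Pine → Hollow: 4+12+1+9+6 = 32
Hollow → Fenby → Vale → Pine → Elm → Hollow: 4+12+10+9+15 = 50
Hollow → Fenby → Elm → Vale → Pine → Hollow: 4+11+1+10+6 = 32
Hollow → Fenby → Pine → Vale → Elm → Hollow: 4+2+10+1+15 = 32
Hollow → Elm → Vale → Fenby → Pine → Hollow: 15+1+12+2+6 = 36
Hollow → Elm → Fenby → Vale → Pine → Hollow: 15+11+12+10+6 = 54
The minimum is 32.
One optimal route: Hollow → Vale → Elm → Pine → Fenby → Hollow (or its reverse).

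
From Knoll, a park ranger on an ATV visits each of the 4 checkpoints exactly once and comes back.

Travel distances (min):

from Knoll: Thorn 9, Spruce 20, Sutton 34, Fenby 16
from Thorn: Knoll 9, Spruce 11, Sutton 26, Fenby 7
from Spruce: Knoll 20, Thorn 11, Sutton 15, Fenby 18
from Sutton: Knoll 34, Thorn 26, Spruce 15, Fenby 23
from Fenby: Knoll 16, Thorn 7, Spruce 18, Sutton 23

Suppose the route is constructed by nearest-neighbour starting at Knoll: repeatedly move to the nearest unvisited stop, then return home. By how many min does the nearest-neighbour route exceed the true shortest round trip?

The nearest-neighbour route is 9 min longer than optimal.

From Knoll: Thorn=9, Fenby=16, Spruce=20, Sutton=34 → choose Thorn (9).
From Thorn: Fenby=7, Spruce=11, Sutton=26 → choose Fenby (7).
From Fenby: Spruce=18, Sutton=23 → choose Spruce (18).
From Spruce: Sutton=15 → choose Sutton (15).
NN route Knoll → Thorn → Fenby → Spruce → Sutton → Knoll costs 83.
Optimal: Knoll → Thorn → Spruce → Sutton → Fenby → Knoll costs 74 (by enumerating all 12 distinct tours).
Excess = 83 − 74 = 9.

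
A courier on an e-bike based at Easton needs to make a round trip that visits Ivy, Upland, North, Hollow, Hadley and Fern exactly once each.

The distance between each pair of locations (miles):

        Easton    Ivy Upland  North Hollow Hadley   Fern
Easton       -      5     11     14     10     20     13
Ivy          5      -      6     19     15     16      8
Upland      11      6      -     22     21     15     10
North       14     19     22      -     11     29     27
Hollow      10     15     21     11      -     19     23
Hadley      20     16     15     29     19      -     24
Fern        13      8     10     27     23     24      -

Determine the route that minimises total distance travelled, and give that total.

Minimum total distance: 82 miles.

There are 360 distinct closed tours to check (reversals are equivalent).
Easton-Ivy-Upland-North-Hollow-Hadley-Fern-Easton: 5+6+22+11+19+24+13 = 100
Easton-Ivy-Upland-North-Hollow-Fern-Hadley-Easton: 5+6+22+11+23+24+20 = 111
Easton-Ivy-Upland-North-Hadley-Hollow-Fern-Easton: 5+6+22+29+19+23+13 = 117
Easton-Ivy-Upland-North-Hadley-Fern-Hollow-Easton: 5+6+22+29+24+23+10 = 119
Easton-Ivy-Upland-North-Fern-Hollow-Hadley-Easton: 5+6+22+27+23+19+20 = 122
Easton-Ivy-Upland-North-Fern-Hadley-Hollow-Easton: 5+6+22+27+24+19+10 = 113
Easton-Ivy-Upland-Hollow-North-Hadley-Fern-Easton: 5+6+21+11+29+24+13 = 109
Easton-Ivy-Upland-Hollow-North-Fern-Hadley-Easton: 5+6+21+11+27+24+20 = 114
… (352 more)
Easton-Ivy-Fern-Upland-Hadley-Hollow-North-Easton: 5+8+10+15+19+11+14 = 82  ← best
The minimum is 82.
One optimal route: Easton → Ivy → Fern → Upland → Hadley → Hollow → North → Easton (or its reverse).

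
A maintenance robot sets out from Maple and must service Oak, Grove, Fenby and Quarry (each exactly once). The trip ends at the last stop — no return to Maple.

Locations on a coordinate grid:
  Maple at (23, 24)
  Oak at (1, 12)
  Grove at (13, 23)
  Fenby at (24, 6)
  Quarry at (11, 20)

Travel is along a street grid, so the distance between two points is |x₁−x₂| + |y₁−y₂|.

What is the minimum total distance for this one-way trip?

63 — the minimum one-way total.

There are 4! = 24 possible orderings.
Maple → Oak → Grove → Fenby → Quarry: 34+23+28+27 = 112
Maple → Oak → Grove → Quarry → Fenby: 34+23+5+27 = 89
Maple → Oak → Fenby → Grove → Quarry: 34+29+28+5 = 96
Maple → Oak → Fenby → Quarry → Grove: 34+29+27+5 = 95
Maple → Oak → Quarry → Grove → Fenby: 34+18+5+28 = 85
Maple → Oak → Quarry → Fenby → Grove: 34+18+27+28 = 107
Maple → Grove → Oak → Fenby → Quarry: 11+23+29+27 = 90
Maple → Grove → Oak → Quarry → Fenby: 11+23+18+27 = 79
Maple → Grove → Fenby → Oak → Quarry: 11+28+29+18 = 86
Maple → Grove → Fenby → Quarry → Oak: 11+28+27+18 = 84
Maple → Grove → Quarry → Oak → Fenby: 11+5+18+29 = 63
Maple → Grove → Quarry → Fenby → Oak: 11+5+27+29 = 72
Maple → Fenby → Oak → Grove → Quarry: 19+29+23+5 = 76
Maple → Fenby → Oak → Quarry → Grove: 19+29+18+5 = 71
… (10 more)
The minimum is 63.
One shortest path: Maple → Grove → Quarry → Oak → Fenby.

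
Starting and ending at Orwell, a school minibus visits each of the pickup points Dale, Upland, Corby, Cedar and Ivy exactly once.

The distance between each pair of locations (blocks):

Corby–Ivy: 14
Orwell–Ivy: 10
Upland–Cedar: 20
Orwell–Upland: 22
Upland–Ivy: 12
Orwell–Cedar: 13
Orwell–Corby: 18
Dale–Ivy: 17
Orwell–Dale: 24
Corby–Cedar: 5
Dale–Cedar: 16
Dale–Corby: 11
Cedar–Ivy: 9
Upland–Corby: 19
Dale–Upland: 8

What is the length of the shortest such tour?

Shortest round trip = 59 blocks.

There are 60 distinct closed tours to check (reversals are equivalent).
Orwell → Dale → Upland → Corby → Cedar → Ivy → Orwell: 24+8+19+5+9+10 = 75
Orwell → Dale → Upland → Corby → Ivy → Cedar → Orwell: 24+8+19+14+9+13 = 87
Orwell → Dale → Upland → Cedar → Corby → Ivy → Orwell: 24+8+20+5+14+10 = 81
Orwell → Dale → Upland → Cedar → Ivy → Corby → Orwell: 24+8+20+9+14+18 = 93
Orwell → Dale → Upland → Ivy → Corby → Cedar → Orwell: 24+8+12+14+5+13 = 76
Orwell → Dale → Upland → Ivy → Cedar → Corby → Orwell: 24+8+12+9+5+18 = 76
Orwell → Dale → Corby → Upland → Cedar → Ivy → Orwell: 24+11+19+20+9+10 = 93
Orwell → Dale → Corby → Upland → Ivy → Cedar → Orwell: 24+11+19+12+9+13 = 88
Orwell → Dale → Corby → Cedar → Upland → Ivy → Orwell: 24+11+5+20+12+10 = 82
Orwell → Dale → Corby → Cedar → Ivy → Upland → Orwell: 24+11+5+9+12+22 = 83
Orwell → Dale → Corby → Ivy → Upland → Cedar → Orwell: 24+11+14+12+20+13 = 94
Orwell → Dale → Corby → Ivy → Cedar → Upland → Orwell: 24+11+14+9+20+22 = 100
Orwell → Dale → Cedar → Upland → Corby → Ivy → Orwell: 24+16+20+19+14+10 = 103
Orwell → Dale → Cedar → Upland → Ivy → Corby → Orwell: 24+16+20+12+14+18 = 104
… (46 more)
Orwell → Cedar → Corby → Dale → Upland → Ivy → Orwell: 13+5+11+8+12+10 = 59  ← best
The minimum is 59.
One optimal route: Orwell → Cedar → Corby → Dale → Upland → Ivy → Orwell (or its reverse).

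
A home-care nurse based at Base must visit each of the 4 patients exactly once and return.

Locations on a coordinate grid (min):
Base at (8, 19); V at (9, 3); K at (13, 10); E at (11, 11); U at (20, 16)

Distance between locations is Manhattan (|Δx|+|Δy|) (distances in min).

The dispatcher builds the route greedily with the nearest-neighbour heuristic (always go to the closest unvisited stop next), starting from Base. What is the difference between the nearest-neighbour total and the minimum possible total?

From Base: E=11, K=14, U=15, V=17 → choose E (11).
From E: K=3, V=10, U=14 → choose K (3).
From K: V=11, U=13 → choose V (11).
From V: U=24 → choose U (24).
NN route Base → E → K → V → U → Base costs 64.
Optimal: Base → V → E → K → U → Base costs 58 (by enumerating all 12 distinct tours).
Excess = 64 − 58 = 6.

6 min longer than the optimal tour.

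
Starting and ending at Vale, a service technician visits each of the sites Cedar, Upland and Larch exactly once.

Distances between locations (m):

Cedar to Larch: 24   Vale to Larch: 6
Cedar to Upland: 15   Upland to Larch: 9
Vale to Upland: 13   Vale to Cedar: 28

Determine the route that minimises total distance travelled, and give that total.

Minimum total distance: 58 m.

With 3 stops there are 3!/2 = 3 distinct round trips (a route and its reverse cost the same).
Vale - Cedar - Upland - Larch - Vale: 28+15+9+6 = 58
Vale - Cedar - Larch - Upland - Vale: 28+24+9+13 = 74
Vale - Upland - Cedar - Larch - Vale: 13+15+24+6 = 58
The minimum is 58.
One optimal route: Vale → Cedar → Upland → Larch → Vale (or its reverse).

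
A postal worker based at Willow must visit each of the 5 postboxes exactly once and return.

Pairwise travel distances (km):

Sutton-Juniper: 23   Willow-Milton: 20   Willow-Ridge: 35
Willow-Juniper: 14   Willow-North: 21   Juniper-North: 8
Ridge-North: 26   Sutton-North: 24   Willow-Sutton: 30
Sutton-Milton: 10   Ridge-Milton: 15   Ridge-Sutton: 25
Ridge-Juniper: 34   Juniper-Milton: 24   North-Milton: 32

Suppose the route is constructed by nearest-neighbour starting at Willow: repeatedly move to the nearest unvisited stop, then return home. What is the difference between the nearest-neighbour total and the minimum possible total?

From Willow: Juniper=14, Milton=20, North=21, Sutton=30, Ridge=35 → choose Juniper (14).
From Juniper: North=8, Sutton=23, Milton=24, Ridge=34 → choose North (8).
From North: Sutton=24, Ridge=26, Milton=32 → choose Sutton (24).
From Sutton: Milton=10, Ridge=25 → choose Milton (10).
From Milton: Ridge=15 → choose Ridge (15).
NN route Willow → Juniper → North → Sutton → Milton → Ridge → Willow costs 106.
Optimal: Willow → Sutton → Milton → Ridge → North → Juniper → Willow costs 103 (by enumerating all 60 distinct tours).
Excess = 106 − 103 = 3.

The nearest-neighbour route is 3 km longer than optimal.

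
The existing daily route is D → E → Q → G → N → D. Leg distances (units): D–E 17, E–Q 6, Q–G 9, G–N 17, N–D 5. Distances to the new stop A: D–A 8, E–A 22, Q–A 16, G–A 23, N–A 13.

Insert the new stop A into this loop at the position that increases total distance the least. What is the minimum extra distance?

Insertion cost between consecutive stops i–j is d(i,A) + d(A,j) − d(i,j):
  between D and E: 8 + 22 − 17 = 13
  between E and Q: 22 + 16 − 6 = 32
  between Q and G: 16 + 23 − 9 = 30
  between G and N: 23 + 13 − 17 = 19
  between N and D: 13 + 8 − 5 = 16
Cheapest insertion is between D and E, adding 13.
New total = 54 + 13 = 67.

Adding 13 by placing A on the D–E leg.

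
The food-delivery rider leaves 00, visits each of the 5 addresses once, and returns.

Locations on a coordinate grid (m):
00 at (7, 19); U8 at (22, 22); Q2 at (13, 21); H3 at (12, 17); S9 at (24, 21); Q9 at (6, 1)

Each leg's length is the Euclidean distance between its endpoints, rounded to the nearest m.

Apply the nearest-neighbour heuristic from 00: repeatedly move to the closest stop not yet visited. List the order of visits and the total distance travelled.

From 00: distances to unvisited — H3=5, Q2=6, U8=15, S9=17, Q9=18. Nearest is H3 (5).
From H3: distances to unvisited — Q2=4, U8=11, S9=13, Q9=17. Nearest is Q2 (4).
From Q2: distances to unvisited — U8=9, S9=11, Q9=21. Nearest is U8 (9).
From U8: distances to unvisited — S9=2, Q9=26. Nearest is S9 (2).
From S9: distances to unvisited — Q9=27. Nearest is Q9 (27).
Return Q9→00: 18.
Total = 5 + 4 + 9 + 2 + 27 + 18 = 65.

Total distance 65 m via the nearest-neighbour route 00 → H3 → Q2 → U8 → S9 → Q9 → 00.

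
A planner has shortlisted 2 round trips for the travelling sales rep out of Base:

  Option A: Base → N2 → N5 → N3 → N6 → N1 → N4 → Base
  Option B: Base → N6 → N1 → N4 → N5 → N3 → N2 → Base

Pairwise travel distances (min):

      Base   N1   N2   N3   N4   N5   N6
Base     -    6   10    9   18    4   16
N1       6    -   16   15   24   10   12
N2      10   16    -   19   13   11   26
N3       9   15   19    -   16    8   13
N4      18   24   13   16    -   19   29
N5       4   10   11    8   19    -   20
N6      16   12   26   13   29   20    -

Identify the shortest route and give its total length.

Option A: 10 + 11 + 8 + 13 + 12 + 24 + 18 = 96
Option B: 16 + 12 + 24 + 19 + 8 + 19 + 10 = 108

96 min — Option A is the shortest.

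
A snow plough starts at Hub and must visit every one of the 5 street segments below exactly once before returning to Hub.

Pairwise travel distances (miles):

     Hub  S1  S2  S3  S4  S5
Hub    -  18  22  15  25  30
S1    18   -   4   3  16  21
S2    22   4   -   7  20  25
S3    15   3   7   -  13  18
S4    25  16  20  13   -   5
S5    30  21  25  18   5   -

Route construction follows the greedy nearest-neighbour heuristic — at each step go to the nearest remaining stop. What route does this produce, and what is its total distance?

From Hub: distances to unvisited — S3=15, S1=18, S2=22, S4=25, S5=30. Nearest is S3 (15).
From S3: distances to unvisited — S1=3, S2=7, S4=13, S5=18. Nearest is S1 (3).
From S1: distances to unvisited — S2=4, S4=16, S5=21. Nearest is S2 (4).
From S2: distances to unvisited — S4=20, S5=25. Nearest is S4 (20).
From S4: distances to unvisited — S5=5. Nearest is S5 (5).
Return S5→Hub: 30.
Total = 15 + 3 + 4 + 20 + 5 + 30 = 77.

Nearest-neighbour total = 77 miles; route Hub → S3 → S1 → S2 → S4 → S5 → Hub.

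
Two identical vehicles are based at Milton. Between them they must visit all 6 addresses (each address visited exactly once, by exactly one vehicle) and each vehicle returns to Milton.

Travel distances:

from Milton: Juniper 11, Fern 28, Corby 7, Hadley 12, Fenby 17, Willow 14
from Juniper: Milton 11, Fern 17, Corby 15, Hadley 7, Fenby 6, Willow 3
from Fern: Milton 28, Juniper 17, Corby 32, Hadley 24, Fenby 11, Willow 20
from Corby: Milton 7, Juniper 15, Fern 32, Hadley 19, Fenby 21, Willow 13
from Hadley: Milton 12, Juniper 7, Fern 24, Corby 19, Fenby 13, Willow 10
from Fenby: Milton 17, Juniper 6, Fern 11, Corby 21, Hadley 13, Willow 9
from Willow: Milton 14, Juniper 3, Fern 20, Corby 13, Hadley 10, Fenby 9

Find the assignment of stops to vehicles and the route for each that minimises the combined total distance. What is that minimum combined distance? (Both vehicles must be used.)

Minimum combined distance: 84.

Try each way of splitting the stops between the two vehicles (each non-empty) and, for each split, find the best tour for each vehicle:
  {Juniper} + {Fern, Corby, Hadley, Fenby, Willow}: 22 + 76 = 98
  {Fern} + {Juniper, Corby, Hadley, Fenby, Willow}: 56 + 54 = 110
  {Juniper, Fern} + {Corby, Hadley, Fenby, Willow}: 56 + 54 = 110
  {Corby} + {Juniper, Fern, Hadley, Fenby, Willow}: 14 + 70 = 84
  {Juniper, Corby} + {Fern, Hadley, Fenby, Willow}: 33 + 70 = 103
  {Fern, Corby} + {Juniper, Hadley, Fenby, Willow}: 67 + 48 = 115
  … (31 splits in total)
Best: vehicle 1 Milton → Corby → Milton = 14; vehicle 2 Milton → Juniper → Fern → Fenby → Willow → Hadley → Milton = 70; combined 84.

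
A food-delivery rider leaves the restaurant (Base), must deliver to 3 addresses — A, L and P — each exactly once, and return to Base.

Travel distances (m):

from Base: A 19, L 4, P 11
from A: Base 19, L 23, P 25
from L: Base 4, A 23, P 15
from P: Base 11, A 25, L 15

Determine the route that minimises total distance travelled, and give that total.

63 m — the shortest possible round trip.

There are 3 distinct closed tours to check (reversals are equivalent).
Base→A→L→P→Base: 19+23+15+11 = 68
Base→A→P→L→Base: 19+25+15+4 = 63
Base→L→A→P→Base: 4+23+25+11 = 63
The minimum is 63.
One optimal route: Base → A → P → L → Base (or its reverse).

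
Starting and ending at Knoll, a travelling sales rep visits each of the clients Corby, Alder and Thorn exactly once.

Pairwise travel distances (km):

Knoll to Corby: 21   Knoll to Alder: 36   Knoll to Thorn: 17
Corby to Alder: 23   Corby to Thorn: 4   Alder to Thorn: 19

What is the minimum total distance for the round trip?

With 3 stops there are 3!/2 = 3 distinct round trips (a route and its reverse cost the same).
Knoll - Corby - Alder - Thorn - Knoll: 21+23+19+17 = 80
Knoll - Corby - Thorn - Alder - Knoll: 21+4+19+36 = 80
Knoll - Alder - Corby - Thorn - Knoll: 36+23+4+17 = 80
The minimum is 80.
One optimal route: Knoll → Corby → Alder → Thorn → Knoll (or its reverse).

80 km — the shortest possible round trip.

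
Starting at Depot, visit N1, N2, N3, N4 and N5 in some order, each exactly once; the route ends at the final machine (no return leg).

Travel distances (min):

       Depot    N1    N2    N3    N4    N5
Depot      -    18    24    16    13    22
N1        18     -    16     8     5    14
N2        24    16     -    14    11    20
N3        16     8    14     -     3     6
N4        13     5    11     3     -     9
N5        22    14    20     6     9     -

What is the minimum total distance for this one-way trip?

There are 5! = 120 possible orderings.
Depot → N1 → N2 → N3 → N4 → N5: 18+16+14+3+9 = 60
Depot → N1 → N2 → N3 → N5 → N4: 18+16+14+6+9 = 63
Depot → N1 → N2 → N4 → N3 → N5: 18+16+11+3+6 = 54
Depot → N1 → N2 → N4 → N5 → N3: 18+16+11+9+6 = 60
Depot → N1 → N2 → N5 → N3 → N4: 18+16+20+6+3 = 63
Depot → N1 → N2 → N5 → N4 → N3: 18+16+20+9+3 = 66
Depot → N1 → N3 → N2 → N4 → N5: 18+8+14+11+9 = 60
Depot → N1 → N3 → N2 → N5 → N4: 18+8+14+20+9 = 69
Depot → N1 → N3 → N4 → N2 → N5: 18+8+3+11+20 = 60
Depot → N1 → N3 → N4 → N5 → N2: 18+8+3+9+20 = 58
Depot → N1 → N3 → N5 → N2 → N4: 18+8+6+20+11 = 63
Depot → N1 → N3 → N5 → N4 → N2: 18+8+6+9+11 = 52
Depot → N1 → N4 → N2 → N3 → N5: 18+5+11+14+6 = 54
Depot → N1 → N4 → N2 → N5 → N3: 18+5+11+20+6 = 60
… (106 more)
The minimum is 52.
One shortest path: Depot → N1 → N3 → N5 → N4 → N2.

Shortest open route: 52 min.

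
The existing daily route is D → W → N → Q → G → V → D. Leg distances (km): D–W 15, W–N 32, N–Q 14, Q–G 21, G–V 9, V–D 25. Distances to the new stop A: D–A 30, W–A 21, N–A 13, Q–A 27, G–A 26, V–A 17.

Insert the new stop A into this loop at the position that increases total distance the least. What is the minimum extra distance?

Minimum extra distance: 2 km, inserting A between W and N.

Insertion cost between consecutive stops i–j is d(i,A) + d(A,j) − d(i,j):
  between D and W: 30 + 21 − 15 = 36
  between W and N: 21 + 13 − 32 = 2
  between N and Q: 13 + 27 − 14 = 26
  between Q and G: 27 + 26 − 21 = 32
  between G and V: 26 + 17 − 9 = 34
  between V and D: 17 + 30 − 25 = 22
Cheapest insertion is between W and N, adding 2.
New total = 116 + 2 = 118.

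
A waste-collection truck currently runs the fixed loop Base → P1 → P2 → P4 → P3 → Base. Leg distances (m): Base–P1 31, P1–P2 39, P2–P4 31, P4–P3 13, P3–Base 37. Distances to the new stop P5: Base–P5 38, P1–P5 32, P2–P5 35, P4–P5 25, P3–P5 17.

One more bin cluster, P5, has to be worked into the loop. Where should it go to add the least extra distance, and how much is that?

Insertion cost between consecutive stops i–j is d(i,P5) + d(P5,j) − d(i,j):
  between Base and P1: 38 + 32 − 31 = 39
  between P1 and P2: 32 + 35 − 39 = 28
  between P2 and P4: 35 + 25 − 31 = 29
  between P4 and P3: 25 + 17 − 13 = 29
  between P3 and Base: 17 + 38 − 37 = 18
Cheapest insertion is between P3 and Base, adding 18.
New total = 151 + 18 = 169.

+18 m — insert P5 between P3 and Base.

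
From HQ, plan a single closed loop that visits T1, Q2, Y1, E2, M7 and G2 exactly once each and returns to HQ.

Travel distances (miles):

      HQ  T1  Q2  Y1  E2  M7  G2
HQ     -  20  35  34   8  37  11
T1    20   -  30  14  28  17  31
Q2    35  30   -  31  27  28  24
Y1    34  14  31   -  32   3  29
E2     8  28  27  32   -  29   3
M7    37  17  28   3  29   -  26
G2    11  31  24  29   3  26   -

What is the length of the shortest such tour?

100 miles — the shortest possible round trip.

HQ-T1-Q2-Y1-E2-M7-G2-HQ: 20+30+31+32+29+26+11 = 179
HQ-T1-Q2-Y1-E2-G2-M7-HQ: 20+30+31+32+3+26+37 = 179
HQ-T1-Q2-Y1-M7-E2-G2-HQ: 20+30+31+3+29+3+11 = 127
HQ-T1-Q2-Y1-M7-G2-E2-HQ: 20+30+31+3+26+3+8 = 121
HQ-T1-Q2-Y1-G2-E2-M7-HQ: 20+30+31+29+3+29+37 = 179
HQ-T1-Q2-Y1-G2-M7-E2-HQ: 20+30+31+29+26+29+8 = 173
HQ-T1-Q2-E2-Y1-M7-G2-HQ: 20+30+27+32+3+26+11 = 149
HQ-T1-Q2-E2-Y1-G2-M7-HQ: 20+30+27+32+29+26+37 = 201
… (352 more)
HQ-T1-Y1-M7-Q2-G2-E2-HQ: 20+14+3+28+24+3+8 = 100  ← best
The minimum is 100.
One optimal route: HQ → T1 → Y1 → M7 → Q2 → G2 → E2 → HQ (or its reverse).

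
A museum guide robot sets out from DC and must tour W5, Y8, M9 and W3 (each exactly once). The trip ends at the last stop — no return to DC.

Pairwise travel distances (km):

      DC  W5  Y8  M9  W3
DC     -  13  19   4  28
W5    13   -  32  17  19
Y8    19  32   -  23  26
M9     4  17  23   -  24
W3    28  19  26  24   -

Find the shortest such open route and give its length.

Shortest open route: 66 km.

There are 4! = 24 possible orderings.
DC - W5 - Y8 - M9 - W3: 13+32+23+24 = 92
DC - W5 - Y8 - W3 - M9: 13+32+26+24 = 95
DC - W5 - M9 - Y8 - W3: 13+17+23+26 = 79
DC - W5 - M9 - W3 - Y8: 13+17+24+26 = 80
DC - W5 - W3 - Y8 - M9: 13+19+26+23 = 81
DC - W5 - W3 - M9 - Y8: 13+19+24+23 = 79
DC - Y8 - W5 - M9 - W3: 19+32+17+24 = 92
DC - Y8 - W5 - W3 - M9: 19+32+19+24 = 94
DC - Y8 - M9 - W5 - W3: 19+23+17+19 = 78
DC - Y8 - M9 - W3 - W5: 19+23+24+19 = 85
DC - Y8 - W3 - W5 - M9: 19+26+19+17 = 81
DC - Y8 - W3 - M9 - W5: 19+26+24+17 = 86
DC - M9 - W5 - Y8 - W3: 4+17+32+26 = 79
DC - M9 - W5 - W3 - Y8: 4+17+19+26 = 66
… (10 more)
The minimum is 66.
One shortest path: DC → M9 → W5 → W3 → Y8.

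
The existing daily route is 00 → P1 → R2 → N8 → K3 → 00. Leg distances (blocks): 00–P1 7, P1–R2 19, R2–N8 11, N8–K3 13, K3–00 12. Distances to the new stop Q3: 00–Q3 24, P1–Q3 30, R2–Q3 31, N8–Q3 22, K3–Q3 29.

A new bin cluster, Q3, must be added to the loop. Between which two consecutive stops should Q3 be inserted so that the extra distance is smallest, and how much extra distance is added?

Insertion cost between consecutive stops i–j is d(i,Q3) + d(Q3,j) − d(i,j):
  between 00 and P1: 24 + 30 − 7 = 47
  between P1 and R2: 30 + 31 − 19 = 42
  between R2 and N8: 31 + 22 − 11 = 42
  between N8 and K3: 22 + 29 − 13 = 38
  between K3 and 00: 29 + 24 − 12 = 41
Cheapest insertion is between N8 and K3, adding 38.
New total = 62 + 38 = 100.

+38 blocks — insert Q3 between N8 and K3.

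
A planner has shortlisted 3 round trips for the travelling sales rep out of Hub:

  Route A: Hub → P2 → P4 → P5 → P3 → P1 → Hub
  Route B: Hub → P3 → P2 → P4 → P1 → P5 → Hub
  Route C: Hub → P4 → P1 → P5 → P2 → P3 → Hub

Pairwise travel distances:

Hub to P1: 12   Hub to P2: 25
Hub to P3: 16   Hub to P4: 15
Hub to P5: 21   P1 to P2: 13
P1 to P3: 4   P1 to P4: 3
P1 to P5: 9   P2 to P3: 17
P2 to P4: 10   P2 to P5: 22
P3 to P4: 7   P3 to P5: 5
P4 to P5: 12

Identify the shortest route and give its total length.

Route A: 25 + 10 + 12 + 5 + 4 + 12 = 68
Route B: 16 + 17 + 10 + 3 + 9 + 21 = 76
Route C: 15 + 3 + 9 + 22 + 17 + 16 = 82

68 — Route A is the shortest.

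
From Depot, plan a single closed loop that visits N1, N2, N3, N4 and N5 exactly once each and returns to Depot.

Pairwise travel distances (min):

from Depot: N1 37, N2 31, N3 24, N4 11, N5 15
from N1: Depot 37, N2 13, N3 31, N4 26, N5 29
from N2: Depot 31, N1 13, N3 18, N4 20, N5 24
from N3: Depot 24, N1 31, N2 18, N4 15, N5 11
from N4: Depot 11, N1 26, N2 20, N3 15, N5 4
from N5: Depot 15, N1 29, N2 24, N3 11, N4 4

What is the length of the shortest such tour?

Shortest round trip = 94 min.

There are 60 distinct closed tours to check (reversals are equivalent).
Depot - N1 - N2 - N3 - N4 - N5 - Depot: 37+13+18+15+4+15 = 102
Depot - N1 - N2 - N3 - N5 - N4 - Depot: 37+13+18+11+4+11 = 94
Depot - N1 - N2 - N4 - N3 - N5 - Depot: 37+13+20+15+11+15 = 111
Depot - N1 - N2 - N4 - N5 - N3 - Depot: 37+13+20+4+11+24 = 109
Depot - N1 - N2 - N5 - N3 - N4 - Depot: 37+13+24+11+15+11 = 111
Depot - N1 - N2 - N5 - N4 - N3 - Depot: 37+13+24+4+15+24 = 117
Depot - N1 - N3 - N2 - N4 - N5 - Depot: 37+31+18+20+4+15 = 125
Depot - N1 - N3 - N2 - N5 - N4 - Depot: 37+31+18+24+4+11 = 125
Depot - N1 - N3 - N4 - N2 - N5 - Depot: 37+31+15+20+24+15 = 142
Depot - N1 - N3 - N4 - N5 - N2 - Depot: 37+31+15+4+24+31 = 142
Depot - N1 - N3 - N5 - N2 - N4 - Depot: 37+31+11+24+20+11 = 134
Depot - N1 - N3 - N5 - N4 - N2 - Depot: 37+31+11+4+20+31 = 134
Depot - N1 - N4 - N2 - N3 - N5 - Depot: 37+26+20+18+11+15 = 127
Depot - N1 - N4 - N2 - N5 - N3 - Depot: 37+26+20+24+11+24 = 142
… (46 more)
The minimum is 94.
One optimal route: Depot → N1 → N2 → N3 → N5 → N4 → Depot (or its reverse).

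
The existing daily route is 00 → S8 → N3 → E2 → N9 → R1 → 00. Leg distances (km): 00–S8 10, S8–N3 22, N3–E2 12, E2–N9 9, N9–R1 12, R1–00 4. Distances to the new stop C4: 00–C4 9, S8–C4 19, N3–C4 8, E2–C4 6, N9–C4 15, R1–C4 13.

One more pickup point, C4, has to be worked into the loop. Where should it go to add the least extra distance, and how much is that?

Adding 2 km by placing C4 on the N3–E2 leg.

Insertion cost between consecutive stops i–j is d(i,C4) + d(C4,j) − d(i,j):
  between 00 and S8: 9 + 19 − 10 = 18
  between S8 and N3: 19 + 8 − 22 = 5
  between N3 and E2: 8 + 6 − 12 = 2
  between E2 and N9: 6 + 15 − 9 = 12
  between N9 and R1: 15 + 13 − 12 = 16
  between R1 and 00: 13 + 9 − 4 = 18
Cheapest insertion is between N3 and E2, adding 2.
New total = 69 + 2 = 71.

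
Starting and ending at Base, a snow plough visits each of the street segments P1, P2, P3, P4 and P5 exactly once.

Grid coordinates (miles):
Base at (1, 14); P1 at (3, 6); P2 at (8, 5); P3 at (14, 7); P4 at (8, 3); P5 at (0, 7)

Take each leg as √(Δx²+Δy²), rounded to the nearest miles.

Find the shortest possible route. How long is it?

With 5 stops there are 5!/2 = 60 distinct round trips (a route and its reverse cost the same).
Base→P1→P2→P3→P4→P5→Base: 8+5+6+7+9+7 = 42
Base→P1→P2→P3→P5→P4→Base: 8+5+6+14+9+13 = 55
Base→P1→P2→P4→P3→P5→Base: 8+5+2+7+14+7 = 43
Base→P1→P2→P4→P5→P3→Base: 8+5+2+9+14+15 = 53
Base→P1→P2→P5→P3→P4→Base: 8+5+8+14+7+13 = 55
Base→P1→P2→P5→P4→P3→Base: 8+5+8+9+7+15 = 52
Base→P1→P3→P2→P4→P5→Base: 8+11+6+2+9+7 = 43
Base→P1→P3→P2→P5→P4→Base: 8+11+6+8+9+13 = 55
Base→P1→P3→P4→P2→P5→Base: 8+11+7+2+8+7 = 43
Base→P1→P3→P4→P5→P2→Base: 8+11+7+9+8+11 = 54
Base→P1→P3→P5→P2→P4→Base: 8+11+14+8+2+13 = 56
Base→P1→P3→P5→P4→P2→Base: 8+11+14+9+2+11 = 55
Base→P1→P4→P2→P3→P5→Base: 8+6+2+6+14+7 = 43
Base→P1→P4→P2→P5→P3→Base: 8+6+2+8+14+15 = 53
… (46 more)
Base→P3→P2→P4→P1→P5→Base: 15+6+2+6+3+7 = 39  ← best
The minimum is 39.
One optimal route: Base → P3 → P2 → P4 → P1 → P5 → Base (or its reverse).

Minimum total distance: 39 miles.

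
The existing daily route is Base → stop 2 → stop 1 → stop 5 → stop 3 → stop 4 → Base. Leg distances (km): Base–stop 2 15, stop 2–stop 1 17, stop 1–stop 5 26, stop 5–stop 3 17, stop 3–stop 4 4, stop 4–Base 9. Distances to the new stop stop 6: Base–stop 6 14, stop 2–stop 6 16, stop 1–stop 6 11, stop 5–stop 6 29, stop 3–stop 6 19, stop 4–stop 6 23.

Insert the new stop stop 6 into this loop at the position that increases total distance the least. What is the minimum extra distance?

Insertion cost between consecutive stops i–j is d(i,stop 6) + d(stop 6,j) − d(i,j):
  between Base and stop 2: 14 + 16 − 15 = 15
  between stop 2 and stop 1: 16 + 11 − 17 = 10
  between stop 1 and stop 5: 11 + 29 − 26 = 14
  between stop 5 and stop 3: 29 + 19 − 17 = 31
  between stop 3 and stop 4: 19 + 23 − 4 = 38
  between stop 4 and Base: 23 + 14 − 9 = 28
Cheapest insertion is between stop 2 and stop 1, adding 10.
New total = 88 + 10 = 98.

Minimum extra distance: 10 km, inserting stop 6 between stop 2 and stop 1.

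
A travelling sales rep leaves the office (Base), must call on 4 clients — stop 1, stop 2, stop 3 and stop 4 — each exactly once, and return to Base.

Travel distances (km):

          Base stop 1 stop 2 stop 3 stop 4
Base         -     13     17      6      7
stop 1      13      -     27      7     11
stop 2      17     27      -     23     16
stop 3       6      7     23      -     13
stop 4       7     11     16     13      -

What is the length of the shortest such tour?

There are 12 distinct closed tours to check (reversals are equivalent).
Base → stop 1 → stop 2 → stop 3 → stop 4 → Base: 13+27+23+13+7 = 83
Base → stop 1 → stop 2 → stop 4 → stop 3 → Base: 13+27+16+13+6 = 75
Base → stop 1 → stop 3 → stop 2 → stop 4 → Base: 13+7+23+16+7 = 66
Base → stop 1 → stop 3 → stop 4 → stop 2 → Base: 13+7+13+16+17 = 66
Base → stop 1 → stop 4 → stop 2 → stop 3 → Base: 13+11+16+23+6 = 69
Base → stop 1 → stop 4 → stop 3 → stop 2 → Base: 13+11+13+23+17 = 77
Base → stop 2 → stop 1 → stop 3 → stop 4 → Base: 17+27+7+13+7 = 71
Base → stop 2 → stop 1 → stop 4 → stop 3 → Base: 17+27+11+13+6 = 74
Base → stop 2 → stop 3 → stop 1 → stop 4 → Base: 17+23+7+11+7 = 65
Base → stop 2 → stop 4 → stop 1 → stop 3 → Base: 17+16+11+7+6 = 57
Base → stop 3 → stop 1 → stop 2 → stop 4 → Base: 6+7+27+16+7 = 63
Base → stop 3 → stop 2 → stop 1 → stop 4 → Base: 6+23+27+11+7 = 74
The minimum is 57.
One optimal route: Base → stop 2 → stop 4 → stop 1 → stop 3 → Base (or its reverse).

Shortest round trip = 57 km.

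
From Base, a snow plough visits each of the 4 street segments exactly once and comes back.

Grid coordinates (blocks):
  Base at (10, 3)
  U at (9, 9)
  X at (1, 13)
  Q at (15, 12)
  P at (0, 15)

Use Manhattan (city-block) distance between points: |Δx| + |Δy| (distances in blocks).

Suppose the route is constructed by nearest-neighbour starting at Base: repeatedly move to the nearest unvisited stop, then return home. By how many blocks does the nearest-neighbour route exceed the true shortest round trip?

Excess over optimum: 2 blocks.

From Base: U=7, Q=14, X=19, P=22 → choose U (7).
From U: Q=9, X=12, P=15 → choose Q (9).
From Q: X=15, P=18 → choose X (15).
From X: P=3 → choose P (3).
NN route Base → U → Q → X → P → Base costs 56.
Optimal: Base → U → X → P → Q → Base costs 54 (by enumerating all 12 distinct tours).
Excess = 56 − 54 = 2.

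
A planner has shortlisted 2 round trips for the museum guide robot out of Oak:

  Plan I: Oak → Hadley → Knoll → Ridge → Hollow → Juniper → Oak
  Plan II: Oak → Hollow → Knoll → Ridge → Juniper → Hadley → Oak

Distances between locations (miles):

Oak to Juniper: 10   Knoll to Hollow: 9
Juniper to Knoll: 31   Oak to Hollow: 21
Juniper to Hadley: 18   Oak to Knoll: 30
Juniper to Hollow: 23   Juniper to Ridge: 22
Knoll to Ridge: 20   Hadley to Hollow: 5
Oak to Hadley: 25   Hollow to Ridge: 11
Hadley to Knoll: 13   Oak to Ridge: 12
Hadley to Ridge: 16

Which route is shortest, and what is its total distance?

Shortest is Plan I, total 102 miles.

Plan I: 25 + 13 + 20 + 11 + 23 + 10 = 102
Plan II: 21 + 9 + 20 + 22 + 18 + 25 = 115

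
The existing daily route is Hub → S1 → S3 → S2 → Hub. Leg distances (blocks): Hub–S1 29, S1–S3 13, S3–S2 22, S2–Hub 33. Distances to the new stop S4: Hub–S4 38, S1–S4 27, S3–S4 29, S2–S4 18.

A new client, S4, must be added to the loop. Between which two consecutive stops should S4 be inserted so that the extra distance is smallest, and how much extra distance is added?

Insertion cost between consecutive stops i–j is d(i,S4) + d(S4,j) − d(i,j):
  between Hub and S1: 38 + 27 − 29 = 36
  between S1 and S3: 27 + 29 − 13 = 43
  between S3 and S2: 29 + 18 − 22 = 25
  between S2 and Hub: 18 + 38 − 33 = 23
Cheapest insertion is between S2 and Hub, adding 23.
New total = 97 + 23 = 120.

Minimum extra distance: 23 blocks, inserting S4 between S2 and Hub.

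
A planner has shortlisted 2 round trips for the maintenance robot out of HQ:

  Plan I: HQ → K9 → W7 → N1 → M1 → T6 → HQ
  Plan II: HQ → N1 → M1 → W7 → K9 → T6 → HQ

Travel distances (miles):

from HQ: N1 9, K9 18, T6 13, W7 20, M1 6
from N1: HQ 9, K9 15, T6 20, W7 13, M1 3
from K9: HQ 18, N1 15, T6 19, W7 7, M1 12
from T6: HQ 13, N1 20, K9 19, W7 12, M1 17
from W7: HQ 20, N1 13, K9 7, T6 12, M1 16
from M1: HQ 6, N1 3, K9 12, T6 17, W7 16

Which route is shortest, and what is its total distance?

67 miles — Plan II is the shortest.

Plan I: 18 + 7 + 13 + 3 + 17 + 13 = 71
Plan II: 9 + 3 + 16 + 7 + 19 + 13 = 67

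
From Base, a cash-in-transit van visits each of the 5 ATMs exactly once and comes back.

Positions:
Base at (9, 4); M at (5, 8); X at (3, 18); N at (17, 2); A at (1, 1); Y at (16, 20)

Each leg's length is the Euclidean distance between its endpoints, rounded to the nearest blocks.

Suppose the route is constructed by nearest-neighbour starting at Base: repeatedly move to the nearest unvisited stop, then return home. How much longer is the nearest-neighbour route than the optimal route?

Base: M=6, N=8, A=9, X=15, Y=17 ⇒ M
M: A=8, X=10, N=13, Y=16 ⇒ A
A: N=16, X=17, Y=24 ⇒ N
N: Y=18, X=21 ⇒ Y
Y: X=13 ⇒ X
NN route Base → M → A → N → Y → X → Base costs 76.
Optimal: Base → N → Y → X → M → A → Base costs 66 (by enumerating all 60 distinct tours).
Excess = 76 − 66 = 10.

Excess over optimum: 10 blocks.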